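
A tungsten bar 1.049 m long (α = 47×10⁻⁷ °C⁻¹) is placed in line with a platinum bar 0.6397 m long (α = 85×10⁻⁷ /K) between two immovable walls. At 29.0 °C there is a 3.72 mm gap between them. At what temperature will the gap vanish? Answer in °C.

Gap closes when ΔL₁ + ΔL₂ = 3.72 mm = 3.72×10⁻³ m
(α₁L₁ + α₂L₂)ΔT = g
α₁L₁ + α₂L₂ = 47×10⁻⁷×1.049 + 85×10⁻⁷×0.6397 = 1.036775×10⁻⁵ m/K
ΔT = 3.72×10⁻³ / 1.036775×10⁻⁵ = 358.80 K
T = 29.0 + 358.80 = 387.80 °C

T = 388 °C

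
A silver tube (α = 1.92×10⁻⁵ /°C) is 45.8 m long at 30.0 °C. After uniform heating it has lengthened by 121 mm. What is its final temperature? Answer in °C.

T = 168 °C

ΔL = αL₀ΔT ⇒ ΔT = ΔL / (αL₀)
ΔT = 121×10⁻³ m / (1.92×10⁻⁵ × 45.8 m) = 137.60 K
T = 30.0 + 137.60 = 167.60 °C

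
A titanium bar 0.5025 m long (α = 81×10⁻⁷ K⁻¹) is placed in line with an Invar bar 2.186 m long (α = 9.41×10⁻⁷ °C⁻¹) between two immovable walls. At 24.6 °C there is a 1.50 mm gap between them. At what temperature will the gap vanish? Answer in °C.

T = 269 °C

Gap closes when ΔL₁ + ΔL₂ = 1.50 mm = 1.50×10⁻³ m
(α₁L₁ + α₂L₂)ΔT = g
α₁L₁ + α₂L₂ = 81×10⁻⁷×0.5025 + 9.41×10⁻⁷×2.186 = 6.127276×10⁻⁶ m/K
ΔT = 1.50×10⁻³ / 6.127276×10⁻⁶ = 244.81 K
T = 24.6 + 244.81 = 269.41 °C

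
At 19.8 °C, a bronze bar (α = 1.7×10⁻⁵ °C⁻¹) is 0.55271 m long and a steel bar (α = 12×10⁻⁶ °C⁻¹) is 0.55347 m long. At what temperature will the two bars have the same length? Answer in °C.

Equal length when α₁L₁ΔT − α₂L₂ΔT = L₂ − L₁ = 7.60×10⁻⁴ m
α₁L₁ = 9.39607×10⁻⁶, α₂L₂ = 6.64164×10⁻⁶ → Δ(αL) = 2.75443×10⁻⁶ m/K
ΔT = 7.60×10⁻⁴ / 2.75443×10⁻⁶ = 275.919 K, so T = 19.8 + 275.919 = 295.719 °C

T = 295.7 °C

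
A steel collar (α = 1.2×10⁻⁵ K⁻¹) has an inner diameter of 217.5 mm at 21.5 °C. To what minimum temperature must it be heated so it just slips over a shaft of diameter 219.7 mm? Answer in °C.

Required Δd = 219.7 − 217.5 = 2.2 mm
Δd = αd₀ΔT ⇒ ΔT = Δd/(αd₀) = 2.2 / (1.2×10⁻⁵ × 217.5) = 842.91 K
T_min = 21.5 + 842.91 = 864.41 °C

T = 864 °C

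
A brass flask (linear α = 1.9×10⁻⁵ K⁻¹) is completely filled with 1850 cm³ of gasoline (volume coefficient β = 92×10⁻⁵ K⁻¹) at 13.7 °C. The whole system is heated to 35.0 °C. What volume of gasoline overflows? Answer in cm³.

34.0 cm³

The flask also expands: β_container ≈ 3α = 5.7×10⁻⁵ /K
Net overflow = V₀(β_liq − 3α_cont)ΔT
β − 3α = 9.20×10⁻⁴ − 5.7×10⁻⁵ = 8.63×10⁻⁴ /K; ΔT = 21.3 K
ΔV = 1850 × 8.63×10⁻⁴ × 21.3 = 34.0 cm³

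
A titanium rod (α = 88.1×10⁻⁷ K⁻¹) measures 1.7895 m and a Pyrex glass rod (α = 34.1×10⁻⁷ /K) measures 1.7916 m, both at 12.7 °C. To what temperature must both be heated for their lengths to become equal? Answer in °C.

L₁(1 + α₁ΔT) = L₂(1 + α₂ΔT) ⇒ ΔT = (L₂ − L₁)/(α₁L₁ − α₂L₂)
L₂ − L₁ = 1.7916 − 1.7895 = 2.10×10⁻³ m
α₁L₁ − α₂L₂ = 88.1×10⁻⁷×1.7895 − 34.1×10⁻⁷×1.7916 = 9.656139×10⁻⁶ m/K
ΔT = 2.10×10⁻³ / 9.656139×10⁻⁶ = 217.478 K
T = 12.7 + 217.478 = 230.178 °C

T = 230.2 °C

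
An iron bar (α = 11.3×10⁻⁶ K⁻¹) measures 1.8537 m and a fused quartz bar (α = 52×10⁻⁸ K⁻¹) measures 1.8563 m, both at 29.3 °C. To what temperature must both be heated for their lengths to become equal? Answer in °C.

Equal length when α₁L₁ΔT − α₂L₂ΔT = L₂ − L₁ = 2.60×10⁻³ m
α₁L₁ = 2.094681×10⁻⁵, α₂L₂ = 9.65276×10⁻⁷ → Δ(αL) = 1.9981534×10⁻⁵ m/K
ΔT = 2.60×10⁻³ / 1.9981534×10⁻⁵ = 130.120 K, so T = 29.3 + 130.120 = 159.420 °C

T = 159.4 °C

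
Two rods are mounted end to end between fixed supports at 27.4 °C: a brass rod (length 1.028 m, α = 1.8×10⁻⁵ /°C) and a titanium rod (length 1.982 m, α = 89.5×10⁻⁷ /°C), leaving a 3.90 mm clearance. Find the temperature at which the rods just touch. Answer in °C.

T = 135 °C

Gap closes when ΔL₁ + ΔL₂ = 3.90 mm = 3.90×10⁻³ m
(α₁L₁ + α₂L₂)ΔT = g
α₁L₁ + α₂L₂ = 1.8×10⁻⁵×1.028 + 89.5×10⁻⁷×1.982 = 3.62429×10⁻⁵ m/K
ΔT = 3.90×10⁻³ / 3.62429×10⁻⁵ = 107.61 K
T = 27.4 + 107.61 = 135.01 °C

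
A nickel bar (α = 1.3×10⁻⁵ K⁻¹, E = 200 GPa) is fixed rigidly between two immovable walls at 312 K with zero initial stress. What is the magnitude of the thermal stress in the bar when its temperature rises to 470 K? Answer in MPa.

σ = 411 MPa

Fully constrained: the free strain ε = αΔT is blocked, so σ = Eε = EαΔT.
|ΔT| = 158 K
σ = 200×10⁹ × 1.3×10⁻⁵ × 158 = 4.11×10⁸ Pa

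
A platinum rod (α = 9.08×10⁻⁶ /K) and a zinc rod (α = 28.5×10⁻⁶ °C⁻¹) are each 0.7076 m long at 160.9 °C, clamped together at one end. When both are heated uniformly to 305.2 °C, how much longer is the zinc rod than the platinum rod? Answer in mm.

1.98 mm

ΔT = 144.3 K
platinum: ΔL = 9.08×10⁻⁶ × 0.7076 m × 144.3 = 9.2713×10⁻⁴ m = 0.92713 mm
zinc: ΔL = 28.5×10⁻⁶ × 0.7076 m × 144.3 = 2.9100×10⁻³ m = 2.9100 mm
difference = 2.9100 − 0.92713 = 1.98287 mm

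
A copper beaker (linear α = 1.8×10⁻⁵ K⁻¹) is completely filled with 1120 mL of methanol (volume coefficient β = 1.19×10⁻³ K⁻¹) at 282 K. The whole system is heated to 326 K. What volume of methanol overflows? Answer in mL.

56.0 mL

The beaker also expands: β_container ≈ 3α = 5.4×10⁻⁵ /K
Net overflow = V₀(β_liq − 3α_cont)ΔT
β − 3α = 1.19×10⁻³ − 5.4×10⁻⁵ = 1.136×10⁻³ /K; ΔT = 44 K
ΔV = 1120 × 1.136×10⁻³ × 44 = 56.0 mL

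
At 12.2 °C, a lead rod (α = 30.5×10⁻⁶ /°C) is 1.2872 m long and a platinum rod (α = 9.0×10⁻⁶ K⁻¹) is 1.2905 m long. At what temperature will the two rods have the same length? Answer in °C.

T = 131.6 °C

Equal length when α₁L₁ΔT − α₂L₂ΔT = L₂ − L₁ = 3.30×10⁻³ m
α₁L₁ = 3.92596×10⁻⁵, α₂L₂ = 1.16145×10⁻⁵ → Δ(αL) = 2.76451×10⁻⁵ m/K
ΔT = 3.30×10⁻³ / 2.76451×10⁻⁵ = 119.370 K, so T = 12.2 + 119.370 = 131.570 °C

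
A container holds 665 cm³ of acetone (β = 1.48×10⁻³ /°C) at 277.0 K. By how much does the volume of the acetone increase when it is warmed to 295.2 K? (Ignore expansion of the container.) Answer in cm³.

ΔV = 17.9 cm³

|ΔT| = |295.2 − 277.0| = 18.2 K
ΔV = βV₀ΔT = (1.48×10⁻³)(665)(18.2) = 17.9 cm³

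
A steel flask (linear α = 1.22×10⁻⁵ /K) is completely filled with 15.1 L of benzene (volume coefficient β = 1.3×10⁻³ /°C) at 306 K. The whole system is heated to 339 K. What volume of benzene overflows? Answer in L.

0.630 L

The flask also expands: β_container ≈ 3α = 3.66×10⁻⁵ /K
Net overflow = V₀(β_liq − 3α_cont)ΔT
β − 3α = 1.30×10⁻³ − 3.66×10⁻⁵ = 1.2634×10⁻³ /K; ΔT = 33 K
ΔV = 15.1 × 1.2634×10⁻³ × 33 = 0.630 L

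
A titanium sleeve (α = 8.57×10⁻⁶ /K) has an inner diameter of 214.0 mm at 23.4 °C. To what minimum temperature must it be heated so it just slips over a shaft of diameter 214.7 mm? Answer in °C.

T = 405 °C

Required Δd = 214.7 − 214.0 = 0.7 mm
Δd = αd₀ΔT ⇒ ΔT = Δd/(αd₀) = 0.7 / (8.57×10⁻⁶ × 214.0) = 381.68 K
T_min = 23.4 + 381.68 = 405.08 °C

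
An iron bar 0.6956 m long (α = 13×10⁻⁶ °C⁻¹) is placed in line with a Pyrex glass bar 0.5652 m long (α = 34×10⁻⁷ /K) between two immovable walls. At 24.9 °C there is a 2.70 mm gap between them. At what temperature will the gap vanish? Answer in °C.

T = 271 °C

α₁L₁ = 9.0428×10⁻⁶ m/K, α₂L₂ = 1.92168×10⁻⁶ m/K → total 1.096448×10⁻⁵ m/K
ΔT = g/(α₁L₁+α₂L₂) = 2.70×10⁻³ / 1.096448×10⁻⁵ = 246.25 K
T = 24.9 + 246.25 = 271.15 °C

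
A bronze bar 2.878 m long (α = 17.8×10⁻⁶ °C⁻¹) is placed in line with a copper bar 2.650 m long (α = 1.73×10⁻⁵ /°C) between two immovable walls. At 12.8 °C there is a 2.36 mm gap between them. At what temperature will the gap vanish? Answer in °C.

Gap closes when ΔL₁ + ΔL₂ = 2.36 mm = 2.36×10⁻³ m
(α₁L₁ + α₂L₂)ΔT = g
α₁L₁ + α₂L₂ = 17.8×10⁻⁶×2.878 + 1.73×10⁻⁵×2.650 = 9.70734×10⁻⁵ m/K
ΔT = 2.36×10⁻³ / 9.70734×10⁻⁵ = 24.312 K
T = 12.8 + 24.312 = 37.112 °C

T = 37.1 °C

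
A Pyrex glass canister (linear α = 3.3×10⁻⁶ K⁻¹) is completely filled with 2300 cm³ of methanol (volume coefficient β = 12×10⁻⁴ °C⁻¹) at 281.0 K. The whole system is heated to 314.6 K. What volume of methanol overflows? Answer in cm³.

The canister also expands: β_container ≈ 3α = 9.9×10⁻⁶ /K
Net overflow = V₀(β_liq − 3α_cont)ΔT
β − 3α = 1.20×10⁻³ − 9.9×10⁻⁶ = 1.1901×10⁻³ /K; ΔT = 33.6 K
ΔV = 2300 × 1.1901×10⁻³ × 33.6 = 92.0 cm³

92.0 cm³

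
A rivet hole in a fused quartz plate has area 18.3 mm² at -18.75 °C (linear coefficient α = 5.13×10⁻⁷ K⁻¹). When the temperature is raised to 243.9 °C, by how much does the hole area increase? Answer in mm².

Area coefficient ≈ 2α; |ΔT| = 262.65 K
ΔA = 2αA₀ΔT = 2(5.13×10⁻⁷)(18.3)(262.65) = 4.93×10⁻³ mm²

ΔA = 0.00493 mm²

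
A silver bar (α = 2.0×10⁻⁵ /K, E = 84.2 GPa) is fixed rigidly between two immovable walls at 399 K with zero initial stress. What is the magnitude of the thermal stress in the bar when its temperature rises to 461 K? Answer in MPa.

Fully constrained: the free strain ε = αΔT is blocked, so σ = Eε = EαΔT.
|ΔT| = 62 K
σ = 84.2×10⁹ × 2.0×10⁻⁵ × 62 = 1.04×10⁸ Pa

σ = 104 MPa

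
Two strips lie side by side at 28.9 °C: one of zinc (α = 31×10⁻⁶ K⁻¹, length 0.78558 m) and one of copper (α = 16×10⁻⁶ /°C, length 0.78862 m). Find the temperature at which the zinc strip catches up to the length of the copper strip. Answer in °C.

Equal length when α₁L₁ΔT − α₂L₂ΔT = L₂ − L₁ = 3.04×10⁻³ m
α₁L₁ = 2.435298×10⁻⁵, α₂L₂ = 1.261792×10⁻⁵ → Δ(αL) = 1.173506×10⁻⁵ m/K
ΔT = 3.04×10⁻³ / 1.173506×10⁻⁵ = 259.053 K, so T = 28.9 + 259.053 = 287.953 °C

T = 288.0 °C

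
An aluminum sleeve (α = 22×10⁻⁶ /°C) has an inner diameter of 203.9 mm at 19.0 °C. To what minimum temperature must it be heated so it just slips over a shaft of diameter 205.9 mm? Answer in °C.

T = 465 °C

Required Δd = 205.9 − 203.9 = 2.0 mm
Δd = αd₀ΔT ⇒ ΔT = Δd/(αd₀) = 2.0 / (22×10⁻⁶ × 203.9) = 445.85 K
T_min = 19.0 + 445.85 = 464.85 °C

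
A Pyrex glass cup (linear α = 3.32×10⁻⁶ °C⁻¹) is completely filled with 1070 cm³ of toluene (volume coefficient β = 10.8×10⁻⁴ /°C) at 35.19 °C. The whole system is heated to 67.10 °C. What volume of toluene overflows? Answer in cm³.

36.5 cm³

The cup also expands: β_container ≈ 3α = 9.96×10⁻⁶ /K
Net overflow = V₀(β_liq − 3α_cont)ΔT
β − 3α = 1.08×10⁻³ − 9.96×10⁻⁶ = 1.07004×10⁻³ /K; ΔT = 31.91 K
ΔV = 1070 × 1.07004×10⁻³ × 31.91 = 36.5 cm³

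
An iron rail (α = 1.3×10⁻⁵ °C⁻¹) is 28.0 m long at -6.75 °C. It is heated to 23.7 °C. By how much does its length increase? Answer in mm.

|ΔT| = |23.7 − (-6.75)| = 30.45 K
ΔL = αL₀ΔT = (1.3×10⁻⁵)(28.0)(30.45) = 1.11×10⁻² m

ΔL = 11.1 mm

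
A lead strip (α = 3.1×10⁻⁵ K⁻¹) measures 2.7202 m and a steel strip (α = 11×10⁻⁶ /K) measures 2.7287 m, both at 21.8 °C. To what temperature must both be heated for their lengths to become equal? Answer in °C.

L₁(1 + α₁ΔT) = L₂(1 + α₂ΔT) ⇒ ΔT = (L₂ − L₁)/(α₁L₁ − α₂L₂)
L₂ − L₁ = 2.7287 − 2.7202 = 8.50×10⁻³ m
α₁L₁ − α₂L₂ = 3.1×10⁻⁵×2.7202 − 11×10⁻⁶×2.7287 = 5.43105×10⁻⁵ m/K
ΔT = 8.50×10⁻³ / 5.43105×10⁻⁵ = 156.507 K
T = 21.8 + 156.507 = 178.307 °C

T = 178.3 °C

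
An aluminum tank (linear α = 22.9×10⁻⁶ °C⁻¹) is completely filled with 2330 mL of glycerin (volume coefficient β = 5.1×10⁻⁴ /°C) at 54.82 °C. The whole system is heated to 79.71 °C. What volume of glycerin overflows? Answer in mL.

The tank also expands: β_container ≈ 3α = 6.87×10⁻⁵ /K
Net overflow = V₀(β_liq − 3α_cont)ΔT
β − 3α = 5.10×10⁻⁴ − 6.87×10⁻⁵ = 4.413×10⁻⁴ /K; ΔT = 24.89 K
ΔV = 2330 × 4.413×10⁻⁴ × 24.89 = 25.6 mL

25.6 mL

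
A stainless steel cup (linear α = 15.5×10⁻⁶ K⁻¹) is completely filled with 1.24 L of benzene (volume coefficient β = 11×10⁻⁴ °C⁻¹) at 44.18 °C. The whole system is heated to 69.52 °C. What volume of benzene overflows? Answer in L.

0.0331 L

The cup also expands: β_container ≈ 3α = 4.65×10⁻⁵ /K
Net overflow = V₀(β_liq − 3α_cont)ΔT
β − 3α = 1.10×10⁻³ − 4.65×10⁻⁵ = 1.0535×10⁻³ /K; ΔT = 25.34 K
ΔV = 1.24 × 1.0535×10⁻³ × 25.34 = 0.0331 L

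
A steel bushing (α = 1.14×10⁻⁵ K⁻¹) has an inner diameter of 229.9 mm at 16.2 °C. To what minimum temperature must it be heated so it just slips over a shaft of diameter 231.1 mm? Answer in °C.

T = 474 °C

Required Δd = 231.1 − 229.9 = 1.2 mm
Δd = αd₀ΔT ⇒ ΔT = Δd/(αd₀) = 1.2 / (1.14×10⁻⁵ × 229.9) = 457.86 K
T_min = 16.2 + 457.86 = 474.06 °C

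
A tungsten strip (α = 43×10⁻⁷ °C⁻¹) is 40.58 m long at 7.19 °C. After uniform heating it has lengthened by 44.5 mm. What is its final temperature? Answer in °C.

T = 262 °C

ΔL = αL₀ΔT ⇒ ΔT = ΔL / (αL₀)
ΔT = 44.5×10⁻³ m / (43×10⁻⁷ × 40.58 m) = 255.02 K
T = 7.19 + 255.02 = 262.21 °C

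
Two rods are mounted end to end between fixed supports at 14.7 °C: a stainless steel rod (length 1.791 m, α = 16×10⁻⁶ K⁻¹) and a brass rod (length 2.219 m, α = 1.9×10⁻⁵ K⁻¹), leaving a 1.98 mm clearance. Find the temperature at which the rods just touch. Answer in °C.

T = 42.7 °C

Gap closes when ΔL₁ + ΔL₂ = 1.98 mm = 1.98×10⁻³ m
(α₁L₁ + α₂L₂)ΔT = g
α₁L₁ + α₂L₂ = 16×10⁻⁶×1.791 + 1.9×10⁻⁵×2.219 = 7.0817×10⁻⁵ m/K
ΔT = 1.98×10⁻³ / 7.0817×10⁻⁵ = 27.959 K
T = 14.7 + 27.959 = 42.659 °C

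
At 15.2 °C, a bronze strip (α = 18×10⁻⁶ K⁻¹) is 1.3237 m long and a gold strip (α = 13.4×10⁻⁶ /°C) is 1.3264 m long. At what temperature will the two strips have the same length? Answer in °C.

Equal length when α₁L₁ΔT − α₂L₂ΔT = L₂ − L₁ = 2.70×10⁻³ m
α₁L₁ = 2.38266×10⁻⁵, α₂L₂ = 1.777376×10⁻⁵ → Δ(αL) = 6.05284×10⁻⁶ m/K
ΔT = 2.70×10⁻³ / 6.05284×10⁻⁶ = 446.072 K, so T = 15.2 + 446.072 = 461.272 °C

T = 461.3 °C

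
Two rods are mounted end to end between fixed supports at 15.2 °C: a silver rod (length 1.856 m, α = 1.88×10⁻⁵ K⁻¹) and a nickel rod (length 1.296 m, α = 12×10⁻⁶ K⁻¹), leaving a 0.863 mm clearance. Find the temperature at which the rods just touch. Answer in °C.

Gap closes when ΔL₁ + ΔL₂ = 0.863 mm = 8.63×10⁻⁴ m
(α₁L₁ + α₂L₂)ΔT = g
α₁L₁ + α₂L₂ = 1.88×10⁻⁵×1.856 + 12×10⁻⁶×1.296 = 5.04448×10⁻⁵ m/K
ΔT = 8.63×10⁻⁴ / 5.04448×10⁻⁵ = 17.108 K
T = 15.2 + 17.108 = 32.308 °C

T = 32.3 °C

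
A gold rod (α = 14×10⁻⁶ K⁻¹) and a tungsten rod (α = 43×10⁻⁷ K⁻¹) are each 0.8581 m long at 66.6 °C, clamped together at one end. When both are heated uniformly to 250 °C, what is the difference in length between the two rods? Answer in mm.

ΔT = 183.4 K
gold: ΔL = 14×10⁻⁶ × 0.8581 m × 183.4 = 2.2033×10⁻³ m = 2.2033 mm
tungsten: ΔL = 43×10⁻⁷ × 0.8581 m × 183.4 = 6.7671×10⁻⁴ m = 0.67671 mm
difference = 2.2033 − 0.67671 = 1.52659 mm

1.53 mm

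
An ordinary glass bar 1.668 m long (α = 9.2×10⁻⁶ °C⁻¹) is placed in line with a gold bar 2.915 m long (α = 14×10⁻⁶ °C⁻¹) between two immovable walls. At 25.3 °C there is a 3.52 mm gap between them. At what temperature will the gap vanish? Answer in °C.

T = 88.0 °C

Gap closes when ΔL₁ + ΔL₂ = 3.52 mm = 3.52×10⁻³ m
(α₁L₁ + α₂L₂)ΔT = g
α₁L₁ + α₂L₂ = 9.2×10⁻⁶×1.668 + 14×10⁻⁶×2.915 = 5.61556×10⁻⁵ m/K
ΔT = 3.52×10⁻³ / 5.61556×10⁻⁵ = 62.683 K
T = 25.3 + 62.683 = 87.983 °C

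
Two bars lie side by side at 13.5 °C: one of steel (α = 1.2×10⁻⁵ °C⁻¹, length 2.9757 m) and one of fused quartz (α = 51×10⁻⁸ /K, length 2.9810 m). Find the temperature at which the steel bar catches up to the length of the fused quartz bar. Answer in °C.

Equal length when α₁L₁ΔT − α₂L₂ΔT = L₂ − L₁ = 5.30×10⁻³ m
α₁L₁ = 3.57084×10⁻⁵, α₂L₂ = 1.52031×10⁻⁶ → Δ(αL) = 3.418809×10⁻⁵ m/K
ΔT = 5.30×10⁻³ / 3.418809×10⁻⁵ = 155.025 K, so T = 13.5 + 155.025 = 168.525 °C

T = 168.5 °C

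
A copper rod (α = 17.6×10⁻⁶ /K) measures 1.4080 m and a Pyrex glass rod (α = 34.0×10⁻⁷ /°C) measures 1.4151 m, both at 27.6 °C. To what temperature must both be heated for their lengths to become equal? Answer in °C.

T = 383.1 °C

L₁(1 + α₁ΔT) = L₂(1 + α₂ΔT) ⇒ ΔT = (L₂ − L₁)/(α₁L₁ − α₂L₂)
L₂ − L₁ = 1.4151 − 1.4080 = 7.10×10⁻³ m
α₁L₁ − α₂L₂ = 17.6×10⁻⁶×1.4080 − 34.0×10⁻⁷×1.4151 = 1.996946×10⁻⁵ m/K
ΔT = 7.10×10⁻³ / 1.996946×10⁻⁵ = 355.543 K
T = 27.6 + 355.543 = 383.143 °C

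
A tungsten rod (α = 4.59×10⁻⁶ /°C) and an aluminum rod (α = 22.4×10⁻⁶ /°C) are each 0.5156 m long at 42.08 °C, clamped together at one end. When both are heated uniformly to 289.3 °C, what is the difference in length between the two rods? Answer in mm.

ΔT = 247.22 K
tungsten: ΔL = 4.59×10⁻⁶ × 0.5156 m × 247.22 = 5.8507×10⁻⁴ m = 0.58507 mm
aluminum: ΔL = 22.4×10⁻⁶ × 0.5156 m × 247.22 = 2.8553×10⁻³ m = 2.8553 mm
difference = 2.8553 − 0.58507 = 2.27023 mm

2.27 mm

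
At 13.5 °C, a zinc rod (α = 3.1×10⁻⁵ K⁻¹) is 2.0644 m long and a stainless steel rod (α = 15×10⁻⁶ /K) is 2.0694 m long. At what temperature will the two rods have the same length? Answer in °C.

L₁(1 + α₁ΔT) = L₂(1 + α₂ΔT) ⇒ ΔT = (L₂ − L₁)/(α₁L₁ − α₂L₂)
L₂ − L₁ = 2.0694 − 2.0644 = 5.00×10⁻³ m
α₁L₁ − α₂L₂ = 3.1×10⁻⁵×2.0644 − 15×10⁻⁶×2.0694 = 3.29554×10⁻⁵ m/K
ΔT = 5.00×10⁻³ / 3.29554×10⁻⁵ = 151.720 K
T = 13.5 + 151.720 = 165.220 °C

T = 165.2 °C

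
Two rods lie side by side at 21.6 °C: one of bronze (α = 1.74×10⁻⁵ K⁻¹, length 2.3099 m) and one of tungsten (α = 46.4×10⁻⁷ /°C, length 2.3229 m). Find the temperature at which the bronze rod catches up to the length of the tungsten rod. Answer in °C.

Equal length when α₁L₁ΔT − α₂L₂ΔT = L₂ − L₁ = 1.30×10⁻² m
α₁L₁ = 4.019226×10⁻⁵, α₂L₂ = 1.0778256×10⁻⁵ → Δ(αL) = 2.9414004×10⁻⁵ m/K
ΔT = 1.30×10⁻² / 2.9414004×10⁻⁵ = 441.966 K, so T = 21.6 + 441.966 = 463.566 °C

T = 463.6 °C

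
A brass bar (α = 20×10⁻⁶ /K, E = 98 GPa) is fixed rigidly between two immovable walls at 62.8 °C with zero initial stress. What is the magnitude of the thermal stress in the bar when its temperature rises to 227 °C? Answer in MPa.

σ = 322 MPa

Fully constrained: the free strain ε = αΔT is blocked, so σ = Eε = EαΔT.
|ΔT| = 164.2 K
σ = 98.0×10⁹ × 20×10⁻⁶ × 164.2 = 3.22×10⁸ Pa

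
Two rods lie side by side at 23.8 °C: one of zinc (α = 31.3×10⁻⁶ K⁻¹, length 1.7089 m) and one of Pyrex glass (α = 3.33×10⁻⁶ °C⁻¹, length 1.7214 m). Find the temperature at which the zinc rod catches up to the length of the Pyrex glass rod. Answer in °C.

T = 285.5 °C

L₁(1 + α₁ΔT) = L₂(1 + α₂ΔT) ⇒ ΔT = (L₂ − L₁)/(α₁L₁ − α₂L₂)
L₂ − L₁ = 1.7214 − 1.7089 = 1.25×10⁻² m
α₁L₁ − α₂L₂ = 31.3×10⁻⁶×1.7089 − 3.33×10⁻⁶×1.7214 = 4.7756308×10⁻⁵ m/K
ΔT = 1.25×10⁻² / 4.7756308×10⁻⁵ = 261.746 K
T = 23.8 + 261.746 = 285.546 °C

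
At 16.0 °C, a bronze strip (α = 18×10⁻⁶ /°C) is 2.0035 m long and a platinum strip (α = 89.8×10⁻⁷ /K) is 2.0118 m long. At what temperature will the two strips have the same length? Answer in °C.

Equal length when α₁L₁ΔT − α₂L₂ΔT = L₂ − L₁ = 8.30×10⁻³ m
α₁L₁ = 3.6063×10⁻⁵, α₂L₂ = 1.8065964×10⁻⁵ → Δ(αL) = 1.7997036×10⁻⁵ m/K
ΔT = 8.30×10⁻³ / 1.7997036×10⁻⁵ = 461.187 K, so T = 16.0 + 461.187 = 477.187 °C

T = 477.2 °C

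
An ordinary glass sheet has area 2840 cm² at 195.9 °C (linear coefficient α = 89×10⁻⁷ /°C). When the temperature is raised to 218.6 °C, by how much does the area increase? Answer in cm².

Area coefficient ≈ 2α; |ΔT| = 22.7 K
ΔA = 2αA₀ΔT = 2(89×10⁻⁷)(2840)(22.7) = 1.15 cm²

ΔA = 1.15 cm²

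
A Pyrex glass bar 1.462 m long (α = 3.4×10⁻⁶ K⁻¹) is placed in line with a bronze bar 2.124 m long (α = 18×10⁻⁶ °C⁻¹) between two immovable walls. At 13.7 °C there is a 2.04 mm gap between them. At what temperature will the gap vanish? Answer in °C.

Gap closes when ΔL₁ + ΔL₂ = 2.04 mm = 2.04×10⁻³ m
(α₁L₁ + α₂L₂)ΔT = g
α₁L₁ + α₂L₂ = 3.4×10⁻⁶×1.462 + 18×10⁻⁶×2.124 = 4.32028×10⁻⁵ m/K
ΔT = 2.04×10⁻³ / 4.32028×10⁻⁵ = 47.219 K
T = 13.7 + 47.219 = 60.919 °C

T = 60.9 °C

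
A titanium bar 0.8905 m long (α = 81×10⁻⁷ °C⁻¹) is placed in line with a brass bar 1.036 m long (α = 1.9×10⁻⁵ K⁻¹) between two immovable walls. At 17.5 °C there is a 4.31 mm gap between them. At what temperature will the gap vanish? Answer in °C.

T = 178 °C

α₁L₁ = 7.21305×10⁻⁶ m/K, α₂L₂ = 1.9684×10⁻⁵ m/K → total 2.689705×10⁻⁵ m/K
ΔT = g/(α₁L₁+α₂L₂) = 4.31×10⁻³ / 2.689705×10⁻⁵ = 160.24 K
T = 17.5 + 160.24 = 177.74 °C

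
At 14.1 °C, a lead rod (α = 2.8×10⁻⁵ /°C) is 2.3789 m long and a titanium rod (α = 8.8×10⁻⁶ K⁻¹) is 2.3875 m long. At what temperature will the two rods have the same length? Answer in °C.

Equal length when α₁L₁ΔT − α₂L₂ΔT = L₂ − L₁ = 8.60×10⁻³ m
α₁L₁ = 6.66092×10⁻⁵, α₂L₂ = 2.101×10⁻⁵ → Δ(αL) = 4.55992×10⁻⁵ m/K
ΔT = 8.60×10⁻³ / 4.55992×10⁻⁵ = 188.600 K, so T = 14.1 + 188.600 = 202.700 °C

T = 202.7 °C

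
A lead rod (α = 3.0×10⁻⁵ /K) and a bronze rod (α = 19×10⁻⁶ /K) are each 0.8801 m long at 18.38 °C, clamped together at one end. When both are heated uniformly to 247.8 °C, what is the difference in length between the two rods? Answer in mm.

ΔT = 229.42 K
lead: ΔL = 3.0×10⁻⁵ × 0.8801 m × 229.42 = 6.0574×10⁻³ m = 6.0574 mm
bronze: ΔL = 19×10⁻⁶ × 0.8801 m × 229.42 = 3.8363×10⁻³ m = 3.8363 mm
difference = 6.0574 − 3.8363 = 2.2211 mm

2.22 mm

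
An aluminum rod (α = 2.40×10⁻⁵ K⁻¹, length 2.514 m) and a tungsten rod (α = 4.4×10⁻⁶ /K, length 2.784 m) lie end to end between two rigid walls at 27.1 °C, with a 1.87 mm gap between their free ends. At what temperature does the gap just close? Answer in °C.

Gap closes when ΔL₁ + ΔL₂ = 1.87 mm = 1.87×10⁻³ m
(α₁L₁ + α₂L₂)ΔT = g
α₁L₁ + α₂L₂ = 2.40×10⁻⁵×2.514 + 4.4×10⁻⁶×2.784 = 7.25856×10⁻⁵ m/K
ΔT = 1.87×10⁻³ / 7.25856×10⁻⁵ = 25.763 K
T = 27.1 + 25.763 = 52.863 °C

T = 52.9 °C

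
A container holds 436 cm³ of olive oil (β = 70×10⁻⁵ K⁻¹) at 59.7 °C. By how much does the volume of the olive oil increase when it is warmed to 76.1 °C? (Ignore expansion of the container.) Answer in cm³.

|ΔT| = |76.1 − 59.7| = 16.4 K
ΔV = βV₀ΔT = (70×10⁻⁵)(436)(16.4) = 5.01 cm³

ΔV = 5.01 cm³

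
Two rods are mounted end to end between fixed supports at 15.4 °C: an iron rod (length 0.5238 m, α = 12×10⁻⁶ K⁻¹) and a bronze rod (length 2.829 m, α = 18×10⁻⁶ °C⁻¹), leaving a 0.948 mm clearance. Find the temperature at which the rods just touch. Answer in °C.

T = 32.0 °C

α₁L₁ = 6.2856×10⁻⁶ m/K, α₂L₂ = 5.0922×10⁻⁵ m/K → total 5.72076×10⁻⁵ m/K
ΔT = g/(α₁L₁+α₂L₂) = 9.48×10⁻⁴ / 5.72076×10⁻⁵ = 16.571 K
T = 15.4 + 16.571 = 31.971 °C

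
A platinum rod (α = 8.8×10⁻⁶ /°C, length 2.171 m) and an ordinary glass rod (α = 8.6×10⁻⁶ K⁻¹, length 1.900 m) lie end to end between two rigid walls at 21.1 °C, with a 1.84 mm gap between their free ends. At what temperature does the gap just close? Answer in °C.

T = 73.0 °C

Gap closes when ΔL₁ + ΔL₂ = 1.84 mm = 1.84×10⁻³ m
(α₁L₁ + α₂L₂)ΔT = g
α₁L₁ + α₂L₂ = 8.8×10⁻⁶×2.171 + 8.6×10⁻⁶×1.900 = 3.54448×10⁻⁵ m/K
ΔT = 1.84×10⁻³ / 3.54448×10⁻⁵ = 51.912 K
T = 21.1 + 51.912 = 73.012 °C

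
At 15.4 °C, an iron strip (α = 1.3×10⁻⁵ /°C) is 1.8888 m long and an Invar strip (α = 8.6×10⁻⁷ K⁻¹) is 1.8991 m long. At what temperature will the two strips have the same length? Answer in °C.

L₁(1 + α₁ΔT) = L₂(1 + α₂ΔT) ⇒ ΔT = (L₂ − L₁)/(α₁L₁ − α₂L₂)
L₂ − L₁ = 1.8991 − 1.8888 = 1.03×10⁻² m
α₁L₁ − α₂L₂ = 1.3×10⁻⁵×1.8888 − 8.6×10⁻⁷×1.8991 = 2.2921174×10⁻⁵ m/K
ΔT = 1.03×10⁻² / 2.2921174×10⁻⁵ = 449.366 K
T = 15.4 + 449.366 = 464.766 °C

T = 464.8 °C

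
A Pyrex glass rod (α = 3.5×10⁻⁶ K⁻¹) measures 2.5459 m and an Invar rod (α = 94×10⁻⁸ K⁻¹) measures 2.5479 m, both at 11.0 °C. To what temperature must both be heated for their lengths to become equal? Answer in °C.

Equal length when α₁L₁ΔT − α₂L₂ΔT = L₂ − L₁ = 2.00×10⁻³ m
α₁L₁ = 8.91065×10⁻⁶, α₂L₂ = 2.395026×10⁻⁶ → Δ(αL) = 6.515624×10⁻⁶ m/K
ΔT = 2.00×10⁻³ / 6.515624×10⁻⁶ = 306.954 K, so T = 11.0 + 306.954 = 317.954 °C

T = 318.0 °C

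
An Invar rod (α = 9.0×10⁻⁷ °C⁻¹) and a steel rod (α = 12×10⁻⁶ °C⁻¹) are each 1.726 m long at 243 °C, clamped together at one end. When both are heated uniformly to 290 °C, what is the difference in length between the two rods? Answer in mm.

0.900 mm

ΔT = 47 K
Invar: ΔL = 9.0×10⁻⁷ × 1.726 m × 47 = 7.3010×10⁻⁵ m = 0.073010 mm
steel: ΔL = 12×10⁻⁶ × 1.726 m × 47 = 9.7346×10⁻⁴ m = 0.97346 mm
difference = 0.97346 − 0.073010 = 0.90045 mm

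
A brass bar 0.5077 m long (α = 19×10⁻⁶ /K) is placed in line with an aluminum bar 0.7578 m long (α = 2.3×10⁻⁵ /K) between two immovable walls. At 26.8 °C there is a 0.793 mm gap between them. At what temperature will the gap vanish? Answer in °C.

α₁L₁ = 9.6463×10⁻⁶ m/K, α₂L₂ = 1.74294×10⁻⁵ m/K → total 2.70757×10⁻⁵ m/K
ΔT = g/(α₁L₁+α₂L₂) = 7.93×10⁻⁴ / 2.70757×10⁻⁵ = 29.288 K
T = 26.8 + 29.288 = 56.088 °C

T = 56.1 °C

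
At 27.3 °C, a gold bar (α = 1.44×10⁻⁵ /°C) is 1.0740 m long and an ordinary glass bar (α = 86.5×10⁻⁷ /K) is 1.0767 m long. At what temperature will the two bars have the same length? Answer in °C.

Equal length when α₁L₁ΔT − α₂L₂ΔT = L₂ − L₁ = 2.70×10⁻³ m
α₁L₁ = 1.54656×10⁻⁵, α₂L₂ = 9.313455×10⁻⁶ → Δ(αL) = 6.152145×10⁻⁶ m/K
ΔT = 2.70×10⁻³ / 6.152145×10⁻⁶ = 438.871 K, so T = 27.3 + 438.871 = 466.171 °C

T = 466.2 °C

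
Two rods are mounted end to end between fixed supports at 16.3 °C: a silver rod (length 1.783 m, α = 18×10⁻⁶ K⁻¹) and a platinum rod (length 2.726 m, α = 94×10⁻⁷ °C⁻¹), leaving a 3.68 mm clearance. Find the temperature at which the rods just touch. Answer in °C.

Gap closes when ΔL₁ + ΔL₂ = 3.68 mm = 3.68×10⁻³ m
(α₁L₁ + α₂L₂)ΔT = g
α₁L₁ + α₂L₂ = 18×10⁻⁶×1.783 + 94×10⁻⁷×2.726 = 5.77184×10⁻⁵ m/K
ΔT = 3.68×10⁻³ / 5.77184×10⁻⁵ = 63.758 K
T = 16.3 + 63.758 = 80.058 °C

T = 80.1 °C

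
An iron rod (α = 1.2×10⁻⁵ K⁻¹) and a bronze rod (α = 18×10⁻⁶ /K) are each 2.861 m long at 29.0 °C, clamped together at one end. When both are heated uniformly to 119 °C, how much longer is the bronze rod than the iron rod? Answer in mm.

1.54 mm

ΔT = 90.0 K
iron: ΔL = 1.2×10⁻⁵ × 2.861 m × 90.0 = 3.0899×10⁻³ m = 3.0899 mm
bronze: ΔL = 18×10⁻⁶ × 2.861 m × 90.0 = 4.6348×10⁻³ m = 4.6348 mm
difference = 4.6348 − 3.0899 = 1.5449 mm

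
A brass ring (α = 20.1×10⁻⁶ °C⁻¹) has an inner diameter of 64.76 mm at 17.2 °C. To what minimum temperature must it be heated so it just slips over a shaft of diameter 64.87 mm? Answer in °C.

T = 102 °C

Required Δd = 64.87 − 64.76 = 0.11 mm
Δd = αd₀ΔT ⇒ ΔT = Δd/(αd₀) = 0.11 / (20.1×10⁻⁶ × 64.76) = 84.51 K
T_min = 17.2 + 84.51 = 101.71 °C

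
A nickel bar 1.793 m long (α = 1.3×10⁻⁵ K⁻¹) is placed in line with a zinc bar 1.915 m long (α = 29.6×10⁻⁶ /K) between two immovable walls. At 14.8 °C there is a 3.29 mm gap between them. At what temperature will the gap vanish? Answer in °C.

T = 55.9 °C

Gap closes when ΔL₁ + ΔL₂ = 3.29 mm = 3.29×10⁻³ m
(α₁L₁ + α₂L₂)ΔT = g
α₁L₁ + α₂L₂ = 1.3×10⁻⁵×1.793 + 29.6×10⁻⁶×1.915 = 7.9993×10⁻⁵ m/K
ΔT = 3.29×10⁻³ / 7.9993×10⁻⁵ = 41.129 K
T = 14.8 + 41.129 = 55.929 °C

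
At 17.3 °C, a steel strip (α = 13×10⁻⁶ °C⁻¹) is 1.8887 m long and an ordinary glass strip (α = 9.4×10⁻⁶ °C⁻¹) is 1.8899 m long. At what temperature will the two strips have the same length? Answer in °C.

T = 194.1 °C

Equal length when α₁L₁ΔT − α₂L₂ΔT = L₂ − L₁ = 1.20×10⁻³ m
α₁L₁ = 2.45531×10⁻⁵, α₂L₂ = 1.776506×10⁻⁵ → Δ(αL) = 6.78804×10⁻⁶ m/K
ΔT = 1.20×10⁻³ / 6.78804×10⁻⁶ = 176.782 K, so T = 17.3 + 176.782 = 194.082 °C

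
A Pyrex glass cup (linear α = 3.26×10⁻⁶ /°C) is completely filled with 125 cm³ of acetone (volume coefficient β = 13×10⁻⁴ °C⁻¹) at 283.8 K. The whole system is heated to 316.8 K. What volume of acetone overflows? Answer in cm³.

5.32 cm³

The cup also expands: β_container ≈ 3α = 9.78×10⁻⁶ /K
Net overflow = V₀(β_liq − 3α_cont)ΔT
β − 3α = 1.30×10⁻³ − 9.78×10⁻⁶ = 1.29022×10⁻³ /K; ΔT = 33.0 K
ΔV = 125 × 1.29022×10⁻³ × 33.0 = 5.32 cm³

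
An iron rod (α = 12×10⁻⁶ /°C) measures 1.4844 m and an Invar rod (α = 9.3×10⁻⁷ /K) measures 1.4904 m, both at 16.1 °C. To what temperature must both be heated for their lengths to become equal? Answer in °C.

T = 381.4 °C

Equal length when α₁L₁ΔT − α₂L₂ΔT = L₂ − L₁ = 6.00×10⁻³ m
α₁L₁ = 1.78128×10⁻⁵, α₂L₂ = 1.386072×10⁻⁶ → Δ(αL) = 1.6426728×10⁻⁵ m/K
ΔT = 6.00×10⁻³ / 1.6426728×10⁻⁵ = 365.258 K, so T = 16.1 + 365.258 = 381.358 °C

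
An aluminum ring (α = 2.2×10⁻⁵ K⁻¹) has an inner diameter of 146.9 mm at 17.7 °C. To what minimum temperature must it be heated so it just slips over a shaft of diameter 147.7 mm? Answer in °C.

T = 265 °C

Required Δd = 147.7 − 146.9 = 0.8 mm
Δd = αd₀ΔT ⇒ ΔT = Δd/(αd₀) = 0.8 / (2.2×10⁻⁵ × 146.9) = 247.54 K
T_min = 17.7 + 247.54 = 265.24 °C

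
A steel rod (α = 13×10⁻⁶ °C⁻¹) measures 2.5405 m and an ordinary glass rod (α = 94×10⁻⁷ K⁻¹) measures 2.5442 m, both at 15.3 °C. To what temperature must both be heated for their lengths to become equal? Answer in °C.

T = 421.4 °C

Equal length when α₁L₁ΔT − α₂L₂ΔT = L₂ − L₁ = 3.70×10⁻³ m
α₁L₁ = 3.30265×10⁻⁵, α₂L₂ = 2.391548×10⁻⁵ → Δ(αL) = 9.11102×10⁻⁶ m/K
ΔT = 3.70×10⁻³ / 9.11102×10⁻⁶ = 406.102 K, so T = 15.3 + 406.102 = 421.402 °C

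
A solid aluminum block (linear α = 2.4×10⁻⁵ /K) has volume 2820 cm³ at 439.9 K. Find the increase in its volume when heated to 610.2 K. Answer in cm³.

Isotropic solid: β ≈ 3α = 7.2×10⁻⁵ /K; ΔT = 170.3 K
ΔV = 3αV₀ΔT = 3(2.4×10⁻⁵)(2820)(170.3) = 34.6 cm³

ΔV = 34.6 cm³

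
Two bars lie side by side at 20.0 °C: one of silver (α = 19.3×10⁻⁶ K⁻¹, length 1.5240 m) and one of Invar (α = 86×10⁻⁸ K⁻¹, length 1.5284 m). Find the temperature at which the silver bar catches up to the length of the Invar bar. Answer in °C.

L₁(1 + α₁ΔT) = L₂(1 + α₂ΔT) ⇒ ΔT = (L₂ − L₁)/(α₁L₁ − α₂L₂)
L₂ − L₁ = 1.5284 − 1.5240 = 4.40×10⁻³ m
α₁L₁ − α₂L₂ = 19.3×10⁻⁶×1.5240 − 86×10⁻⁸×1.5284 = 2.8098776×10⁻⁵ m/K
ΔT = 4.40×10⁻³ / 2.8098776×10⁻⁵ = 156.590 K
T = 20.0 + 156.590 = 176.590 °C

T = 176.6 °C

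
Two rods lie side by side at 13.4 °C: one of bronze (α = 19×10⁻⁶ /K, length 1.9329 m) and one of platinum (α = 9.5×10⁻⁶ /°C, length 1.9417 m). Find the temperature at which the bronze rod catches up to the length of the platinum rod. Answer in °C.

L₁(1 + α₁ΔT) = L₂(1 + α₂ΔT) ⇒ ΔT = (L₂ − L₁)/(α₁L₁ − α₂L₂)
L₂ − L₁ = 1.9417 − 1.9329 = 8.80×10⁻³ m
α₁L₁ − α₂L₂ = 19×10⁻⁶×1.9329 − 9.5×10⁻⁶×1.9417 = 1.827895×10⁻⁵ m/K
ΔT = 8.80×10⁻³ / 1.827895×10⁻⁵ = 481.428 K
T = 13.4 + 481.428 = 494.828 °C

T = 494.8 °C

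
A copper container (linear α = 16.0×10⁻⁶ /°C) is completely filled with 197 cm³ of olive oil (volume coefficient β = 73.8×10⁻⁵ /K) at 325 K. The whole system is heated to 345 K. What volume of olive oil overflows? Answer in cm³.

2.72 cm³

The container also expands: β_container ≈ 3α = 4.8×10⁻⁵ /K
Net overflow = V₀(β_liq − 3α_cont)ΔT
β − 3α = 7.38×10⁻⁴ − 4.8×10⁻⁵ = 6.90×10⁻⁴ /K; ΔT = 20 K
ΔV = 197 × 6.90×10⁻⁴ × 20 = 2.72 cm³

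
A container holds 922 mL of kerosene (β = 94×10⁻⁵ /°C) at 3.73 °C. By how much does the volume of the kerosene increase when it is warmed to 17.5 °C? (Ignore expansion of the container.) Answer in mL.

|ΔT| = |17.5 − 3.73| = 13.77 K
ΔV = βV₀ΔT = (94×10⁻⁵)(922)(13.77) = 11.9 mL

ΔV = 11.9 mL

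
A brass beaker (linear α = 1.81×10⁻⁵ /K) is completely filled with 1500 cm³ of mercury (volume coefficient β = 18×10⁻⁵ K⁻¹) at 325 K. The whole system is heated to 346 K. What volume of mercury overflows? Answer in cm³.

The beaker also expands: β_container ≈ 3α = 5.43×10⁻⁵ /K
Net overflow = V₀(β_liq − 3α_cont)ΔT
β − 3α = 1.80×10⁻⁴ − 5.43×10⁻⁵ = 1.257×10⁻⁴ /K; ΔT = 21 K
ΔV = 1500 × 1.257×10⁻⁴ × 21 = 3.96 cm³

3.96 cm³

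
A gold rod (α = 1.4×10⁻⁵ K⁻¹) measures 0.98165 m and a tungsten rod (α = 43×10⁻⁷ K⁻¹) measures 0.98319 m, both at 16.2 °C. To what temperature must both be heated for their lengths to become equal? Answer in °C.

Equal length when α₁L₁ΔT − α₂L₂ΔT = L₂ − L₁ = 1.54×10⁻³ m
α₁L₁ = 1.37431×10⁻⁵, α₂L₂ = 4.227717×10⁻⁶ → Δ(αL) = 9.515383×10⁻⁶ m/K
ΔT = 1.54×10⁻³ / 9.515383×10⁻⁶ = 161.843 K, so T = 16.2 + 161.843 = 178.043 °C

T = 178.0 °C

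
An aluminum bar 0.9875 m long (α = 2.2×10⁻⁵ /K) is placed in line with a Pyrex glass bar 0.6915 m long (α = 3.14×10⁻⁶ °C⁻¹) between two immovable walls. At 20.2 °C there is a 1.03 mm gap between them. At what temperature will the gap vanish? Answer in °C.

α₁L₁ = 2.1725×10⁻⁵ m/K, α₂L₂ = 2.17131×10⁻⁶ m/K → total 2.389631×10⁻⁵ m/K
ΔT = g/(α₁L₁+α₂L₂) = 1.03×10⁻³ / 2.389631×10⁻⁵ = 43.103 K
T = 20.2 + 43.103 = 63.303 °C

T = 63.3 °C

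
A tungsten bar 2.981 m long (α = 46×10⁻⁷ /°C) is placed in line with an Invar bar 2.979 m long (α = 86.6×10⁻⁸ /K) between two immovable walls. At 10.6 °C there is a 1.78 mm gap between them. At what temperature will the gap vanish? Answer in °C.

T = 120 °C

α₁L₁ = 1.37126×10⁻⁵ m/K, α₂L₂ = 2.579814×10⁻⁶ m/K → total 1.6292414×10⁻⁵ m/K
ΔT = g/(α₁L₁+α₂L₂) = 1.78×10⁻³ / 1.6292414×10⁻⁵ = 109.25 K
T = 10.6 + 109.25 = 119.85 °C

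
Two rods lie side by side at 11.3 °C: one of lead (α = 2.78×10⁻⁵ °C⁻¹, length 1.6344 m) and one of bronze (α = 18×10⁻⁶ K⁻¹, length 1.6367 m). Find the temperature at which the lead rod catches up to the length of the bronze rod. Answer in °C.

T = 155.3 °C

L₁(1 + α₁ΔT) = L₂(1 + α₂ΔT) ⇒ ΔT = (L₂ − L₁)/(α₁L₁ − α₂L₂)
L₂ − L₁ = 1.6367 − 1.6344 = 2.30×10⁻³ m
α₁L₁ − α₂L₂ = 2.78×10⁻⁵×1.6344 − 18×10⁻⁶×1.6367 = 1.597572×10⁻⁵ m/K
ΔT = 2.30×10⁻³ / 1.597572×10⁻⁵ = 143.968 K
T = 11.3 + 143.968 = 155.268 °C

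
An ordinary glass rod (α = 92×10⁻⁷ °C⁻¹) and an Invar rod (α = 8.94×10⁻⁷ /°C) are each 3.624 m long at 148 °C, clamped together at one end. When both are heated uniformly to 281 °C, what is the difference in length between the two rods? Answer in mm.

4.00 mm

ΔT = 133 K
ordinary glass: ΔL = 92×10⁻⁷ × 3.624 m × 133 = 4.4343×10⁻³ m = 4.4343 mm
Invar: ΔL = 8.94×10⁻⁷ × 3.624 m × 133 = 4.3090×10⁻⁴ m = 0.43090 mm
difference = 4.4343 − 0.43090 = 4.0034 mm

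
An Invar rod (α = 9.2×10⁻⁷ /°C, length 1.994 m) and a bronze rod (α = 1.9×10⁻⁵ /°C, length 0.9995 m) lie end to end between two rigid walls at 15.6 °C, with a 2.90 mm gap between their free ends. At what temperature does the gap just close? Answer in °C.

T = 155 °C

Gap closes when ΔL₁ + ΔL₂ = 2.90 mm = 2.90×10⁻³ m
(α₁L₁ + α₂L₂)ΔT = g
α₁L₁ + α₂L₂ = 9.2×10⁻⁷×1.994 + 1.9×10⁻⁵×0.9995 = 2.082498×10⁻⁵ m/K
ΔT = 2.90×10⁻³ / 2.082498×10⁻⁵ = 139.26 K
T = 15.6 + 139.26 = 154.86 °C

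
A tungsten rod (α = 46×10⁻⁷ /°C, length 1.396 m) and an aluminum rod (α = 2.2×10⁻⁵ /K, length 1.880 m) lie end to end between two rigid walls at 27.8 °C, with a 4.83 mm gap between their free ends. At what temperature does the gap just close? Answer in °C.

Gap closes when ΔL₁ + ΔL₂ = 4.83 mm = 4.83×10⁻³ m
(α₁L₁ + α₂L₂)ΔT = g
α₁L₁ + α₂L₂ = 46×10⁻⁷×1.396 + 2.2×10⁻⁵×1.880 = 4.77816×10⁻⁵ m/K
ΔT = 4.83×10⁻³ / 4.77816×10⁻⁵ = 101.08 K
T = 27.8 + 101.08 = 128.88 °C

T = 129 °C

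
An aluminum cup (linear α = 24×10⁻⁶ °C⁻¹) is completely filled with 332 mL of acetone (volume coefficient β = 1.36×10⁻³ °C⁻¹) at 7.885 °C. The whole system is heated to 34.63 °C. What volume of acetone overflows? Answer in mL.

11.4 mL

The cup also expands: β_container ≈ 3α = 7.2×10⁻⁵ /K
Net overflow = V₀(β_liq − 3α_cont)ΔT
β − 3α = 1.36×10⁻³ − 7.2×10⁻⁵ = 1.288×10⁻³ /K; ΔT = 26.745 K
ΔV = 332 × 1.288×10⁻³ × 26.745 = 11.4 mL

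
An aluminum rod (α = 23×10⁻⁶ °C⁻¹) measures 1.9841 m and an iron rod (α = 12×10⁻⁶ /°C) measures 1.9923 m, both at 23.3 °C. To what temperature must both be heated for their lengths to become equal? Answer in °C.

T = 400.7 °C

Equal length when α₁L₁ΔT − α₂L₂ΔT = L₂ − L₁ = 8.20×10⁻³ m
α₁L₁ = 4.56343×10⁻⁵, α₂L₂ = 2.39076×10⁻⁵ → Δ(αL) = 2.17267×10⁻⁵ m/K
ΔT = 8.20×10⁻³ / 2.17267×10⁻⁵ = 377.416 K, so T = 23.3 + 377.416 = 400.716 °C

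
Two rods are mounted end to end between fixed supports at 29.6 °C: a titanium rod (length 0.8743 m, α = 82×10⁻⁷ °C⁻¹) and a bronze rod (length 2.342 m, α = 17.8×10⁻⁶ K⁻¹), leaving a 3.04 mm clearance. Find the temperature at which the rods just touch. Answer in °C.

T = 91.8 °C

α₁L₁ = 7.16926×10⁻⁶ m/K, α₂L₂ = 4.16876×10⁻⁵ m/K → total 4.885686×10⁻⁵ m/K
ΔT = g/(α₁L₁+α₂L₂) = 3.04×10⁻³ / 4.885686×10⁻⁵ = 62.223 K
T = 29.6 + 62.223 = 91.823 °C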